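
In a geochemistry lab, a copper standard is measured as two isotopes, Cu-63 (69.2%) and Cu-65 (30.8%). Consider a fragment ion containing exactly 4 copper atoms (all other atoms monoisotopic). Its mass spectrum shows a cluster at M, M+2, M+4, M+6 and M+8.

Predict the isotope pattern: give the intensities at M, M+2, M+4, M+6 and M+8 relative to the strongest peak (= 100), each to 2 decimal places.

56.17 : 100.00 : 66.76 : 19.81 : 2.20

Expanding (0.692 + 0.308)^4:
P(M) = 0.692^4 = 0.229311
P(M+2) = 4 × 0.692^3 × 0.308^1 = 0.408253
P(M+4) = 6 × 0.692^2 × 0.308^2 = 0.272562
P(M+6) = 4 × 0.692^1 × 0.308^3 = 0.080876
P(M+8) = 0.308^4 = 0.008999
The M+2 peak is largest (0.408253); scaling to 100 gives 56.17 : 100.00 : 66.76 : 19.81 : 2.20.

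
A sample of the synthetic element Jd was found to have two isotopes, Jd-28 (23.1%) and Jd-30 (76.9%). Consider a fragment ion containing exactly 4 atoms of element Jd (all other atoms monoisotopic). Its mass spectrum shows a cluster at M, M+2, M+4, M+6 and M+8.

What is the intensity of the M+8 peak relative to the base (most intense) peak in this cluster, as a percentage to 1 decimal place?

Term probabilities: M 0.0028, M+2 0.0379, M+4 0.1893, M+6 0.4202, M+8 0.3497. Base peak = M+6.
P(M+6) = C(4,3) × 0.231^1 × 0.769^3 = 4 × 0.2310 × 0.45475661 = 0.420195 (base)
P(M+8) = C(4,4) × 0.231^0 × 0.769^4 = 1 × 1.0000 × 0.34970783 = 0.349708
Relative intensity = 0.349708 / 0.420195 × 100 = 83.2

83.2%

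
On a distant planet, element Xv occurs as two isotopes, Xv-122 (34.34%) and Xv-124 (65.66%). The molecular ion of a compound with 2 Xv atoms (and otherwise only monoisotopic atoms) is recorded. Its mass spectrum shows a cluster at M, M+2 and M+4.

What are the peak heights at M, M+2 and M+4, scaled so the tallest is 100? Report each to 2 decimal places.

26.15 : 100.00 : 95.60

Expanding (0.3434 + 0.6566)^2:
P(M) = 0.3434^2 = 0.117924
P(M+2) = 2 × 0.3434^1 × 0.6566^1 = 0.450953
P(M+4) = 0.6566^2 = 0.431124
The M+2 peak is largest (0.450953); scaling to 100 gives 26.15 : 100.00 : 95.60.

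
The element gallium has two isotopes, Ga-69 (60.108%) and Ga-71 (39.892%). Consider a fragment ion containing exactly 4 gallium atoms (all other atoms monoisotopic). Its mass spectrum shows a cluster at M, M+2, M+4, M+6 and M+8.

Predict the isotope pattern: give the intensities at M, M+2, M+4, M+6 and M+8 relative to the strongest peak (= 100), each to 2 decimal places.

Each Ga atom is independently Ga-69 (p = 0.60108) or Ga-71 (q = 0.39892); the cluster is the binomial expansion (p + q)^4.
P(M) = 0.60108^4 = 0.130536
P(M+2) = 4 × 0.60108^3 × 0.39892^1 = 0.346531
P(M+4) = 6 × 0.60108^2 × 0.39892^2 = 0.344975
P(M+6) = 4 × 0.60108^1 × 0.39892^3 = 0.152633
P(M+8) = 0.39892^4 = 0.025325
The M+2 peak is largest (0.346531); scaling to 100 gives 37.67 : 100.00 : 99.55 : 44.05 : 7.31.

37.67 : 100.00 : 99.55 : 44.05 : 7.31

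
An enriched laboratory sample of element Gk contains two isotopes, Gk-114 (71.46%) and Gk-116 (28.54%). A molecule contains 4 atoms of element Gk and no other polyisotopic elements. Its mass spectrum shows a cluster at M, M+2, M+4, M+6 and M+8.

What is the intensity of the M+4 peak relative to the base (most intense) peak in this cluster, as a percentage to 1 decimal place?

(0.7146 + 0.2854)^4 gives M 0.2608, M+2 0.4166, M+4 0.2496, M+6 0.0664, M+8 0.0066; the largest is M+2.
P(M+2) = C(4,1) × 0.7146^3 × 0.2854^1 = 4 × 0.36491275 × 0.2854 = 0.416584 (base)
P(M+4) = C(4,2) × 0.7146^2 × 0.2854^2 = 6 × 0.51065316 × 0.08145316 = 0.249566
Relative intensity = 0.249566 / 0.416584 × 100 = 59.9

59.9%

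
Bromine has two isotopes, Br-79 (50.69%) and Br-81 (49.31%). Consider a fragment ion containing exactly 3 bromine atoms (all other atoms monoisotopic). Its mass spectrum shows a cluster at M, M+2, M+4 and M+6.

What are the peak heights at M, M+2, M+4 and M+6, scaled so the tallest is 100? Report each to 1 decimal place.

Each Br atom is independently Br-79 (p = 0.5069) or Br-81 (q = 0.4931); the cluster is the binomial expansion (p + q)^3.
P(M) = 0.5069^3 = 0.130247
P(M+2) = 3 × 0.5069^2 × 0.4931^1 = 0.380103
P(M+4) = 3 × 0.5069^1 × 0.4931^2 = 0.369755
P(M+6) = 0.4931^3 = 0.119896
The M+2 peak is largest (0.380103); scaling to 100 gives 34.3 : 100.0 : 97.3 : 31.5.

34.3 : 100.0 : 97.3 : 31.5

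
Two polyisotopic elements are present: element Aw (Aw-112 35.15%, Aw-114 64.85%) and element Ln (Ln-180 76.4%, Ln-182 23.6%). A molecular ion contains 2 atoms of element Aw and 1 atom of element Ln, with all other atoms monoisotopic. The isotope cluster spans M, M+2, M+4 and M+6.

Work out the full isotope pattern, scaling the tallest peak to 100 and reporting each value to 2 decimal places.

22.01 : 88.01 : 100.00 : 23.14

Element Aw pattern (n=2): 0.12355225 : 0.4558955 : 0.42055225
Element Ln pattern (n=1): 0.7640 : 0.2360
Convolve the two distributions (both contribute in 2-u steps):
  M: 0.12355225×0.7640 = 0.094394
  M+2: 0.12355225×0.2360 + 0.4558955×0.7640 = 0.377462
  M+4: 0.4558955×0.2360 + 0.42055225×0.7640 = 0.428893
  M+6: 0.42055225×0.2360 = 0.099250
Scale to base peak (0.428893) = 100: 22.01 : 88.01 : 100.00 : 23.14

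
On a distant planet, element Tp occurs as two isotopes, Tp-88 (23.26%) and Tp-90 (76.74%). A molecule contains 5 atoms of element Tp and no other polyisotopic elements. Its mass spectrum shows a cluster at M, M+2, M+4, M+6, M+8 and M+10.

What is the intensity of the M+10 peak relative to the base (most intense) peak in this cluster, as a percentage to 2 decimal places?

Term probabilities: M 0.0007, M+2 0.0112, M+4 0.0741, M+6 0.2445, M+8 0.4033, M+10 0.2661. Base peak = M+8.
P(M+8) = C(5,4) × 0.2326^1 × 0.7674^4 = 5 × 0.2326 × 0.34680646 = 0.403336 (base)
P(M+10) = C(5,5) × 0.2326^0 × 0.7674^5 = 1 × 1.0000 × 0.26613928 = 0.266139
Relative intensity = 0.266139 / 0.403336 × 100 = 65.98

65.98%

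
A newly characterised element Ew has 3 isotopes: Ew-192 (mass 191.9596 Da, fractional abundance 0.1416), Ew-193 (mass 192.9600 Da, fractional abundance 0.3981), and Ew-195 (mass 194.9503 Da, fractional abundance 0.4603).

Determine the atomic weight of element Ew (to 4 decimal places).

Ar = Σ fᵢ·mᵢ = 0.1416 × 191.9596 + 0.3981 × 192.9600 + 0.4603 × 194.9503
= 27.18148 + 76.81738 + 89.73562 = 193.73448 Da

193.7345 Da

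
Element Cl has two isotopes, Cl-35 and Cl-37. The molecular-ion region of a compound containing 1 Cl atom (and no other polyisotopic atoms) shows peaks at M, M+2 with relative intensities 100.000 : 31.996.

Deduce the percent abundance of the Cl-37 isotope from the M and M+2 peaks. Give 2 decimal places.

24.24%

Write p for the Cl-35 fraction. I(M+2)/I(M) = [C(1,1)·p^0·(1−p)] / p^1 = 1·(1−p)/p = 31.996/100.000 = 0.3200
(1−p)/p = 0.3200/1 = 0.3200  ⇒  p = 1/(1 + 0.3200) = 0.7576
Cl-35: 75.76%, Cl-37: 24.24%.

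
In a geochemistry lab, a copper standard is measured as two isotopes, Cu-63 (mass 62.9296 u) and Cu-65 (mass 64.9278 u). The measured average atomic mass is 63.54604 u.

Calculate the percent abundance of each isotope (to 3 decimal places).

Writing the weighted mean with unknown fraction x of Cu-63:
62.9296·x + 64.9278·(1 − x) = 63.54604
(62.9296 − 64.9278)·x = 63.54604 − 64.9278
x = -1.38176 / -1.9982 = 0.69150 → 69.150% Cu-63, 30.850% Cu-65.

Cu-63: 69.150%, Cu-65: 30.850%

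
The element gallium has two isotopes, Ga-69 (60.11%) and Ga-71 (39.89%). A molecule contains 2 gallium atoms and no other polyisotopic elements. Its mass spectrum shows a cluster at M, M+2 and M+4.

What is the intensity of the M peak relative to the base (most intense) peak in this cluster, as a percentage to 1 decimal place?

Binomial terms of (0.6011 + 0.3989)^2: M 0.3613, M+2 0.4796, M+4 0.1591 → M+2 is the base peak.
P(M+2) = C(2,1) × 0.6011^1 × 0.3989^1 = 2 × 0.6011 × 0.3989 = 0.479558 (base)
P(M) = C(2,0) × 0.6011^2 × 0.3989^0 = 1 × 0.36132121 × 1.0000 = 0.361321
Relative intensity = 0.361321 / 0.479558 × 100 = 75.3

75.3%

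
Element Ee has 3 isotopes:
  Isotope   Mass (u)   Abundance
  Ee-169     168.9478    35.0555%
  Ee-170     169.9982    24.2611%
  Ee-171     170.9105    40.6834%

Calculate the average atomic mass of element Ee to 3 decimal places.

170.001 u

Weight each isotope mass by its fractional abundance: 0.350555 × 168.9478 + 0.242611 × 169.9982 + 0.406834 × 170.9105
= 59.22550 + 41.24343 + 69.53220 = 170.00113 u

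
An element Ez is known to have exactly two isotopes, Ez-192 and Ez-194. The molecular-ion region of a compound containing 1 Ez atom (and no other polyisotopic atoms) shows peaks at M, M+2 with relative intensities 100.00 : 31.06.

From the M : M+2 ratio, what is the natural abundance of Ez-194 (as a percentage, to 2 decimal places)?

23.70%

Write p for the Ez-192 fraction. I(M+2)/I(M) = [C(1,1)·p^0·(1−p)] / p^1 = 1·(1−p)/p = 31.06/100.00 = 0.3106
(1−p)/p = 0.3106/1 = 0.3106  ⇒  p = 1/(1 + 0.3106) = 0.7630
Ez-192: 76.30%, Ez-194: 23.70%.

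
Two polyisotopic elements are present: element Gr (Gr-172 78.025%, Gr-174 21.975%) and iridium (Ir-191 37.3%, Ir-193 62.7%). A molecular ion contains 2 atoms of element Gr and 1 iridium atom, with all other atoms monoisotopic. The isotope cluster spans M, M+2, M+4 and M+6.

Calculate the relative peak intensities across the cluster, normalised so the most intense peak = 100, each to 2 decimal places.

Element Gr pattern (n=2): 0.60879006 : 0.34291987 : 0.04829006
Iridium pattern (n=1): 0.3730 : 0.6270
Convolve the two distributions (both contribute in 2-u steps):
  M: 0.60879006×0.3730 = 0.227079
  M+2: 0.60879006×0.6270 + 0.34291987×0.3730 = 0.509620
  M+4: 0.34291987×0.6270 + 0.04829006×0.3730 = 0.233023
  M+6: 0.04829006×0.6270 = 0.030278
Scale to base peak (0.509620) = 100: 44.56 : 100.00 : 45.72 : 5.94

44.56 : 100.00 : 45.72 : 5.94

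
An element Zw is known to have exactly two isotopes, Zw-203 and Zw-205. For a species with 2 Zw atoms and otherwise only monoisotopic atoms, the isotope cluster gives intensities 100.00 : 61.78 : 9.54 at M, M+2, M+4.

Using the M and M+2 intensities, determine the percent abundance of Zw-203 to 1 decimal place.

76.4%

Let p = fractional abundance of Zw-203. I(M+2)/I(M) = [C(2,1)·p^1·(1−p)] / p^2 = 2·(1−p)/p = 61.78/100.00 = 0.6178
(1−p)/p = 0.6178/2 = 0.3089  ⇒  p = 1/(1 + 0.3089) = 0.7640
Zw-203: 76.4%, Zw-205: 23.6%.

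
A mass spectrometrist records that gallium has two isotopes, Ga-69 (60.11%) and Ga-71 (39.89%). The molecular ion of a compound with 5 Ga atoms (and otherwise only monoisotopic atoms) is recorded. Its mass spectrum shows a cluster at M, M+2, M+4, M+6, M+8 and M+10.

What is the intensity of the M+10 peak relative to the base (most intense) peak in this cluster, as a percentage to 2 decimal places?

Binomial terms of (0.6011 + 0.3989)^5: M 0.0785, M+2 0.2604, M+4 0.3456, M+6 0.2293, M+8 0.0761, M+10 0.0101 → M+4 is the base peak.
P(M+4) = C(5,2) × 0.6011^3 × 0.3989^2 = 10 × 0.21719018 × 0.15912121 = 0.345596 (base)
P(M+10) = C(5,5) × 0.6011^0 × 0.3989^5 = 1 × 1.0000 × 0.01009997 = 0.010100
Relative intensity = 0.010100 / 0.345596 × 100 = 2.92

2.92%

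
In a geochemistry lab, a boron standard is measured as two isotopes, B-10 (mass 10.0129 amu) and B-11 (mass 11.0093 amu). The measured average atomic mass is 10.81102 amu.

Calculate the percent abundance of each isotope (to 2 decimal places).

B-10: 19.90%, B-11: 80.10%

Writing the weighted mean with unknown fraction x of B-10:
10.0129·x + 11.0093·(1 − x) = 10.81102
(10.0129 − 11.0093)·x = 10.81102 − 11.0093
x = -0.19828 / -0.9964 = 0.19900 → 19.90% B-10, 80.10% B-11.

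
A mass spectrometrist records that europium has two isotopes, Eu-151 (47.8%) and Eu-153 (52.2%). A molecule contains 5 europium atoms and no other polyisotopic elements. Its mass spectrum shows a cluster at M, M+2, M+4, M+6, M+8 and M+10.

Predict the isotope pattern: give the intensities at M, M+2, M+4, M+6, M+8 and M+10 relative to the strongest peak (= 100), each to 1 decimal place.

7.7 : 41.9 : 91.6 : 100.0 : 54.6 : 11.9

Expanding (0.478 + 0.522)^5:
P(M) = 0.478^5 = 0.024954
P(M+2) = 5 × 0.478^4 × 0.522^1 = 0.136255
P(M+4) = 10 × 0.478^3 × 0.522^2 = 0.297594
P(M+6) = 10 × 0.478^2 × 0.522^3 = 0.324988
P(M+8) = 5 × 0.478^1 × 0.522^4 = 0.177452
P(M+10) = 0.522^5 = 0.038757
The M+6 peak is largest (0.324988); scaling to 100 gives 7.7 : 41.9 : 91.6 : 100.0 : 54.6 : 11.9.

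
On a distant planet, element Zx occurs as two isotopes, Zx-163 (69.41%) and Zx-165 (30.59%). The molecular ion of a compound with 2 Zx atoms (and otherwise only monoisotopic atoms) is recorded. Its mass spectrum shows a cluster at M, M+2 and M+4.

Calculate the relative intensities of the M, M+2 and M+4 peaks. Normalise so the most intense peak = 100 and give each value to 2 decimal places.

100.00 : 88.14 : 19.42

The 2 Zx atoms are independent, so intensities follow the terms of (0.6941 + 0.3059)^2.
P(M) = 0.6941^2 = 0.481775
P(M+2) = 2 × 0.6941^1 × 0.3059^1 = 0.424650
P(M+4) = 0.3059^2 = 0.093575
The M peak is largest (0.481775); scaling to 100 gives 100.00 : 88.14 : 19.42.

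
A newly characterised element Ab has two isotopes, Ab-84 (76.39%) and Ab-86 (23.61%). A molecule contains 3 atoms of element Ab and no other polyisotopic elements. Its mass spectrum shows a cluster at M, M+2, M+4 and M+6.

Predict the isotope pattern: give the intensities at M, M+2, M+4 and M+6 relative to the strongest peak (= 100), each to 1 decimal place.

100.0 : 92.7 : 28.7 : 3.0

The 3 Ab atoms are independent, so intensities follow the terms of (0.7639 + 0.2361)^3.
P(M) = 0.7639^3 = 0.445769
P(M+2) = 3 × 0.7639^2 × 0.2361^1 = 0.413324
P(M+4) = 3 × 0.7639^1 × 0.2361^2 = 0.127747
P(M+6) = 0.2361^3 = 0.013161
The M peak is largest (0.445769); scaling to 100 gives 100.0 : 92.7 : 28.7 : 3.0.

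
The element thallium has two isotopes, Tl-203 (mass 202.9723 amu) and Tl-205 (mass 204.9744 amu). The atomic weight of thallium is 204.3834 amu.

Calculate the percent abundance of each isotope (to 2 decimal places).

Tl-203: 29.52%, Tl-205: 70.48%

Writing the weighted mean with unknown fraction x of Tl-203:
202.9723·x + 204.9744·(1 − x) = 204.3834
(202.9723 − 204.9744)·x = 204.3834 − 204.9744
x = -0.5910 / -2.0021 = 0.29519 → 29.52% Tl-203, 70.48% Tl-205.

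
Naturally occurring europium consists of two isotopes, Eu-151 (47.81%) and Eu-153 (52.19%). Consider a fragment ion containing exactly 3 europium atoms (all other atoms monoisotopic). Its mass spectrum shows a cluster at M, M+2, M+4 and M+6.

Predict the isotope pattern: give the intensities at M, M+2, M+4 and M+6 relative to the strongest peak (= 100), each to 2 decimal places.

27.97 : 91.61 : 100.00 : 36.39

The 3 Eu atoms are independent, so intensities follow the terms of (0.4781 + 0.5219)^3.
P(M) = 0.4781^3 = 0.109284
P(M+2) = 3 × 0.4781^2 × 0.5219^1 = 0.357887
P(M+4) = 3 × 0.4781^1 × 0.5219^2 = 0.390674
P(M+6) = 0.5219^3 = 0.142155
The M+4 peak is largest (0.390674); scaling to 100 gives 27.97 : 91.61 : 100.00 : 36.39.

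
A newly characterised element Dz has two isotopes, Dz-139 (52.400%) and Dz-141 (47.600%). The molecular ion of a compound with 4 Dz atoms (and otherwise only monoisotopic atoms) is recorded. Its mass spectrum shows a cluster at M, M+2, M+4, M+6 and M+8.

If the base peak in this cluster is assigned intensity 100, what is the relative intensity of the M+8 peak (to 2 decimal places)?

13.75

(0.52400 + 0.47600)^4 gives M 0.0754, M+2 0.2739, M+4 0.3733, M+6 0.2261, M+8 0.0513; the largest is M+4.
P(M+4) = C(4,2) × 0.52400^2 × 0.47600^2 = 6 × 0.274576 × 0.226576 = 0.373274 (base)
P(M+8) = C(4,4) × 0.52400^0 × 0.47600^4 = 1 × 1.0000 × 0.05133668 = 0.051337
Relative intensity = 0.051337 / 0.373274 × 100 = 13.75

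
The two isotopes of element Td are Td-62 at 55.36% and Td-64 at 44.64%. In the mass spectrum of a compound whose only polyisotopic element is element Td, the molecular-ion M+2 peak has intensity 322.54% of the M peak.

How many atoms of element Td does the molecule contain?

4

For n independent Td atoms, I(M+2)/I(M) = n · (abundance Td-64) / (abundance Td-62) = n · 0.4464/0.5536.
n = 3.2254 × 0.5536/0.4464 = 4.00 ≈ 4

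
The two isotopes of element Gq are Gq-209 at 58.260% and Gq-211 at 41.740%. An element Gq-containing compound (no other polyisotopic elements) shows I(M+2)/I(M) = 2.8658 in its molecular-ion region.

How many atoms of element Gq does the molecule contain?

For n independent Gq atoms, I(M+2)/I(M) = n · (abundance Gq-211) / (abundance Gq-209) = n · 0.41740/0.58260.
n = 2.8658 × 0.58260/0.41740 = 4.00 ≈ 4

4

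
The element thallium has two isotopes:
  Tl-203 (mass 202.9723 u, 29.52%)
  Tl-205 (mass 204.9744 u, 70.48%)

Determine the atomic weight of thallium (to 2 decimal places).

Weight each isotope mass by its fractional abundance: 0.2952 × 202.9723 + 0.7048 × 204.9744
= 59.91742 + 144.46596 = 204.38338 u

204.38 u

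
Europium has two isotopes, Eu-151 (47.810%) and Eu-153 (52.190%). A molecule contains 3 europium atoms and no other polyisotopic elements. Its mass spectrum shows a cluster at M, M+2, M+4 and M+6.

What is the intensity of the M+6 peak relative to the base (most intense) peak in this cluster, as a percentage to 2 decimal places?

36.39%

Binomial terms of (0.47810 + 0.52190)^3: M 0.1093, M+2 0.3579, M+4 0.3907, M+6 0.1422 → M+4 is the base peak.
P(M+4) = C(3,2) × 0.47810^1 × 0.52190^2 = 3 × 0.4781 × 0.27237961 = 0.390674 (base)
P(M+6) = C(3,3) × 0.47810^0 × 0.52190^3 = 1 × 1.0000 × 0.14215492 = 0.142155
Relative intensity = 0.142155 / 0.390674 × 100 = 36.39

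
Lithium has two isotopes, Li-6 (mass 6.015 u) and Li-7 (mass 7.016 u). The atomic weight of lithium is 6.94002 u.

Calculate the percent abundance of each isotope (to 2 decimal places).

Writing the weighted mean with unknown fraction x of Li-6:
6.015·x + 7.016·(1 − x) = 6.94002
(6.015 − 7.016)·x = 6.94002 − 7.016
x = -0.07598 / -1.001 = 0.07590 → 7.59% Li-6, 92.41% Li-7.

Li-6: 7.59%, Li-7: 92.41%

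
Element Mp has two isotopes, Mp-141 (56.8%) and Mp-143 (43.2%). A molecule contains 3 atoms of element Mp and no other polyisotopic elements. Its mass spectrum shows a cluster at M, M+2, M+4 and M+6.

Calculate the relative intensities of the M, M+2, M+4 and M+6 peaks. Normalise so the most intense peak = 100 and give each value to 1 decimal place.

43.8 : 100.0 : 76.1 : 19.3

Each Mp atom is independently Mp-141 (p = 0.568) or Mp-143 (q = 0.432); the cluster is the binomial expansion (p + q)^3.
P(M) = 0.568^3 = 0.183250
P(M+2) = 3 × 0.568^2 × 0.432^1 = 0.418121
P(M+4) = 3 × 0.568^1 × 0.432^2 = 0.318007
P(M+6) = 0.432^3 = 0.080622
The M+2 peak is largest (0.418121); scaling to 100 gives 43.8 : 100.0 : 76.1 : 19.3.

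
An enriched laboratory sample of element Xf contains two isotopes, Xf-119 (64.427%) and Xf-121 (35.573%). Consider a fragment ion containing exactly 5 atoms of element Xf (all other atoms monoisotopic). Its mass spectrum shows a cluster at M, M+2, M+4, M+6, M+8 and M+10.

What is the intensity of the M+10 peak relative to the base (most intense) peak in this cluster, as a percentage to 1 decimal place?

Term probabilities: M 0.1110, M+2 0.3065, M+4 0.3384, M+6 0.1869, M+8 0.0516, M+10 0.0057. Base peak = M+4.
P(M+4) = C(5,2) × 0.64427^3 × 0.35573^2 = 10 × 0.26742606 × 0.12654383 = 0.338411 (base)
P(M+10) = C(5,5) × 0.64427^0 × 0.35573^5 = 1 × 1.0000 × 0.00569643 = 0.005696
Relative intensity = 0.005696 / 0.338411 × 100 = 1.7

1.7%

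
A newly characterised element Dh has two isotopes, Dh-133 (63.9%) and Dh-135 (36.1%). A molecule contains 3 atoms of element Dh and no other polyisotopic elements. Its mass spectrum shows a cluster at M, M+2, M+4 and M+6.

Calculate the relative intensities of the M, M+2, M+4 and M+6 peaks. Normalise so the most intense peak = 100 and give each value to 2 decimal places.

59.00 : 100.00 : 56.49 : 10.64

Each Dh atom is independently Dh-133 (p = 0.639) or Dh-135 (q = 0.361); the cluster is the binomial expansion (p + q)^3.
P(M) = 0.639^3 = 0.260917
P(M+2) = 3 × 0.639^2 × 0.361^1 = 0.442212
P(M+4) = 3 × 0.639^1 × 0.361^2 = 0.249825
P(M+6) = 0.361^3 = 0.047046
The M+2 peak is largest (0.442212); scaling to 100 gives 59.00 : 100.00 : 56.49 : 10.64.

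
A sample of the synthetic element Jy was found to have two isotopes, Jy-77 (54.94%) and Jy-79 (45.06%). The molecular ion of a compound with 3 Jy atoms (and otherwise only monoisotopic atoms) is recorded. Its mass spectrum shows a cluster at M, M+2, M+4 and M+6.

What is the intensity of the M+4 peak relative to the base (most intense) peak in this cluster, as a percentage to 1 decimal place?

(0.5494 + 0.4506)^3 gives M 0.1658, M+2 0.4080, M+4 0.3347, M+6 0.0915; the largest is M+2.
P(M+2) = C(3,1) × 0.5494^2 × 0.4506^1 = 3 × 0.30184036 × 0.4506 = 0.408028 (base)
P(M+4) = C(3,2) × 0.5494^1 × 0.4506^2 = 3 × 0.5494 × 0.20304036 = 0.334651
Relative intensity = 0.334651 / 0.408028 × 100 = 82.0

82.0%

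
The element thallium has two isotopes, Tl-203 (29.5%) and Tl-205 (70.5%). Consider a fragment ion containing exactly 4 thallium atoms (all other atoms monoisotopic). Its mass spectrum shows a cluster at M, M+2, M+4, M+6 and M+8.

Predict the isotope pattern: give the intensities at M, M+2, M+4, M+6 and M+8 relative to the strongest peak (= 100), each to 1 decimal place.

The 4 Tl atoms are independent, so intensities follow the terms of (0.295 + 0.705)^4.
P(M) = 0.295^4 = 0.007573
P(M+2) = 4 × 0.295^3 × 0.705^1 = 0.072396
P(M+4) = 6 × 0.295^2 × 0.705^2 = 0.259522
P(M+6) = 4 × 0.295^1 × 0.705^3 = 0.413475
P(M+8) = 0.705^4 = 0.247034
The M+6 peak is largest (0.413475); scaling to 100 gives 1.8 : 17.5 : 62.8 : 100.0 : 59.7.

1.8 : 17.5 : 62.8 : 100.0 : 59.7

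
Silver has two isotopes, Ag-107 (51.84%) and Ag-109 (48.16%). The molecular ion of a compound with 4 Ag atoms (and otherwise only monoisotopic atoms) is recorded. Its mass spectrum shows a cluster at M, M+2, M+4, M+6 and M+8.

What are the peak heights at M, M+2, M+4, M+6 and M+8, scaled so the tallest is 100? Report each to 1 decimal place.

19.3 : 71.8 : 100.0 : 61.9 : 14.4

Expanding (0.5184 + 0.4816)^4:
P(M) = 0.5184^4 = 0.072220
P(M+2) = 4 × 0.5184^3 × 0.4816^1 = 0.268375
P(M+4) = 6 × 0.5184^2 × 0.4816^2 = 0.373985
P(M+6) = 4 × 0.5184^1 × 0.4816^3 = 0.231624
P(M+8) = 0.4816^4 = 0.053795
The M+4 peak is largest (0.373985); scaling to 100 gives 19.3 : 71.8 : 100.0 : 61.9 : 14.4.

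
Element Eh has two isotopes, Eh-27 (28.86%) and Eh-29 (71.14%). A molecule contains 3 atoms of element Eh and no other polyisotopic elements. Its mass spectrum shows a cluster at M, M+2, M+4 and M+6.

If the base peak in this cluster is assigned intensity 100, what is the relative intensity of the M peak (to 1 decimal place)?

Term probabilities: M 0.0240, M+2 0.1778, M+4 0.4382, M+6 0.3600. Base peak = M+4.
P(M+4) = C(3,2) × 0.2886^1 × 0.7114^2 = 3 × 0.2886 × 0.50608996 = 0.438173 (base)
P(M) = C(3,0) × 0.2886^3 × 0.7114^0 = 1 × 0.02403748 × 1.0000 = 0.024037
Relative intensity = 0.024037 / 0.438173 × 100 = 5.5

5.5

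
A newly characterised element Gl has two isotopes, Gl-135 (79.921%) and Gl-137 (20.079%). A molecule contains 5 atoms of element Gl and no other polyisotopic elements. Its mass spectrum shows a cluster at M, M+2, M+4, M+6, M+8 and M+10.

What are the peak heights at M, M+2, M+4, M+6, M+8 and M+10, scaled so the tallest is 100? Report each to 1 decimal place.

79.6 : 100.0 : 50.2 : 12.6 : 1.6 : 0.1

Expanding (0.79921 + 0.20079)^5:
P(M) = 0.79921^5 = 0.326065
P(M+2) = 5 × 0.79921^4 × 0.20079^1 = 0.409596
P(M+4) = 10 × 0.79921^3 × 0.20079^2 = 0.205810
P(M+6) = 10 × 0.79921^2 × 0.20079^3 = 0.051707
P(M+8) = 5 × 0.79921^1 × 0.20079^4 = 0.006495
P(M+10) = 0.20079^5 = 0.000326
The M+2 peak is largest (0.409596); scaling to 100 gives 79.6 : 100.0 : 50.2 : 12.6 : 1.6 : 0.1.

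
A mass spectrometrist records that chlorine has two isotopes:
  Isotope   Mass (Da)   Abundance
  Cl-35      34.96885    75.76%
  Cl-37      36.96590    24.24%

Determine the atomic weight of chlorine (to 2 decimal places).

35.45 Da

Weight each isotope mass by its fractional abundance: 0.7576 × 34.96885 + 0.2424 × 36.96590
= 26.492401 + 8.960534 = 35.452935 Da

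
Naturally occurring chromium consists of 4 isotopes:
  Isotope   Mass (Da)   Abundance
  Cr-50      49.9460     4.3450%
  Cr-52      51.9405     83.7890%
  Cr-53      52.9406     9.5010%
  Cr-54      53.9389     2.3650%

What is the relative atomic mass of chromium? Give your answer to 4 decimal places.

51.9961 Da

The abundance-weighted mean is 0.043450 × 49.9460 + 0.837890 × 51.9405 + 0.095010 × 52.9406 + 0.023650 × 53.9389
= 2.17015 + 43.52043 + 5.02989 + 1.27565 = 51.99612 Da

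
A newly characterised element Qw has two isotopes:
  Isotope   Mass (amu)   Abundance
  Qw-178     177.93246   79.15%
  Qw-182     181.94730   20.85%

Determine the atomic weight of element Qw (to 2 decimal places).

178.77 amu

Weight each isotope mass by its fractional abundance: 0.7915 × 177.93246 + 0.2085 × 181.94730
= 140.833542 + 37.936012 = 178.769554 amu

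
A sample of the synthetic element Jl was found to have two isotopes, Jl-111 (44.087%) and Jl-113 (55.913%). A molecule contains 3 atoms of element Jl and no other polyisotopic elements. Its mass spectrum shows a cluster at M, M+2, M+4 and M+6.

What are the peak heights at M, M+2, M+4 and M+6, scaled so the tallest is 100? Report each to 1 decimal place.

20.7 : 78.8 : 100.0 : 42.3

The 3 Jl atoms are independent, so intensities follow the terms of (0.44087 + 0.55913)^3.
P(M) = 0.44087^3 = 0.085690
P(M+2) = 3 × 0.44087^2 × 0.55913^1 = 0.326028
P(M+4) = 3 × 0.44087^1 × 0.55913^2 = 0.413483
P(M+6) = 0.55913^3 = 0.174799
The M+4 peak is largest (0.413483); scaling to 100 gives 20.7 : 78.8 : 100.0 : 42.3.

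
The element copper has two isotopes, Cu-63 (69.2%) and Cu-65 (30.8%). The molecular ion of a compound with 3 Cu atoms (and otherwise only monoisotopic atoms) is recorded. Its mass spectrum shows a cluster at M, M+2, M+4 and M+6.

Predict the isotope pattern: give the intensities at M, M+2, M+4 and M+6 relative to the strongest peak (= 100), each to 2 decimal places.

Expanding (0.692 + 0.308)^3:
P(M) = 0.692^3 = 0.331374
P(M+2) = 3 × 0.692^2 × 0.308^1 = 0.442470
P(M+4) = 3 × 0.692^1 × 0.308^2 = 0.196938
P(M+6) = 0.308^3 = 0.029218
The M+2 peak is largest (0.442470); scaling to 100 gives 74.89 : 100.00 : 44.51 : 6.60.

74.89 : 100.00 : 44.51 : 6.60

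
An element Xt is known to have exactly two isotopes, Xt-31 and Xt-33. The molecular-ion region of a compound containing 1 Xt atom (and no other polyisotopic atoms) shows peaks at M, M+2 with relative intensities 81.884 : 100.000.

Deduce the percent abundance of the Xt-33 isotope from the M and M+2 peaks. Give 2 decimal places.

Write p for the Xt-31 fraction. I(M+2)/I(M) = [C(1,1)·p^0·(1−p)] / p^1 = 1·(1−p)/p = 100.000/81.884 = 1.2212
(1−p)/p = 1.2212/1 = 1.2212  ⇒  p = 1/(1 + 1.2212) = 0.4502
Xt-31: 45.02%, Xt-33: 54.98%.

54.98%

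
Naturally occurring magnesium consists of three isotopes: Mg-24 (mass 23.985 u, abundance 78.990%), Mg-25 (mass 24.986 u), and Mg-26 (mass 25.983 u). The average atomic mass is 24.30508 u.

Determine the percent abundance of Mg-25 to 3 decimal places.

The remaining 21.010% is split between Mg-25 (fraction x) and Mg-26 (fraction 0.21010 − x).
Substituting: 24.986x + 25.983(0.21010 − x) = 5.3593285
(24.986 − 25.983)x = -0.0996998  ⇒  x = 0.10000, y = 0.11010
Mg-25: 10.000%, Mg-26: 11.010%.

10.000%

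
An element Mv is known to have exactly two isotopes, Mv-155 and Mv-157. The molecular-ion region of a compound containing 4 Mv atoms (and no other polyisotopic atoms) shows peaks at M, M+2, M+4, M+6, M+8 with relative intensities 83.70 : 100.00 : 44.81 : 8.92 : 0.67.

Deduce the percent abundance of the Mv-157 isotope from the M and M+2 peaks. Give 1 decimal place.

23.0%

Write p for the Mv-155 fraction. I(M+2)/I(M) = [C(4,1)·p^3·(1−p)] / p^4 = 4·(1−p)/p = 100.00/83.70 = 1.1947
(1−p)/p = 1.1947/4 = 0.2987  ⇒  p = 1/(1 + 0.2987) = 0.7700
Mv-155: 77.0%, Mv-157: 23.0%.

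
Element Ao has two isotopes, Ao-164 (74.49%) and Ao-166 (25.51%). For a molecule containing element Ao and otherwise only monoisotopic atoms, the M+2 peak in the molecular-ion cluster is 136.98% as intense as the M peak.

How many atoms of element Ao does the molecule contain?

The M+2/M ratio from n Ao atoms is n · q/p = n · 0.2551/0.7449.
n = 1.3698 × 0.7449/0.2551 = 4.00 ≈ 4

4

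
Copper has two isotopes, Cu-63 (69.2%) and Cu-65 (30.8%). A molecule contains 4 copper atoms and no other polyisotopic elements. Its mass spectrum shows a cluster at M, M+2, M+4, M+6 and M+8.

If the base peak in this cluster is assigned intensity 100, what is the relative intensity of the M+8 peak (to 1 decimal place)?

2.2

Term probabilities: M 0.2293, M+2 0.4083, M+4 0.2726, M+6 0.0809, M+8 0.0090. Base peak = M+2.
P(M+2) = C(4,1) × 0.692^3 × 0.308^1 = 4 × 0.33137389 × 0.3080 = 0.408253 (base)
P(M+8) = C(4,4) × 0.692^0 × 0.308^4 = 1 × 1.0000 × 0.00899918 = 0.008999
Relative intensity = 0.008999 / 0.408253 × 100 = 2.2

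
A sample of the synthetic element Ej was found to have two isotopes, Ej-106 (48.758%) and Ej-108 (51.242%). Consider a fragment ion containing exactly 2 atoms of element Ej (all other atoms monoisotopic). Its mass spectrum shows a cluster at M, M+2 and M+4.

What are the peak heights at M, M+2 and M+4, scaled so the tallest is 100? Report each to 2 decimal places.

47.58 : 100.00 : 52.55

Each Ej atom is independently Ej-106 (p = 0.48758) or Ej-108 (q = 0.51242); the cluster is the binomial expansion (p + q)^2.
P(M) = 0.48758^2 = 0.237734
P(M+2) = 2 × 0.48758^1 × 0.51242^1 = 0.499691
P(M+4) = 0.51242^2 = 0.262574
The M+2 peak is largest (0.499691); scaling to 100 gives 47.58 : 100.00 : 52.55.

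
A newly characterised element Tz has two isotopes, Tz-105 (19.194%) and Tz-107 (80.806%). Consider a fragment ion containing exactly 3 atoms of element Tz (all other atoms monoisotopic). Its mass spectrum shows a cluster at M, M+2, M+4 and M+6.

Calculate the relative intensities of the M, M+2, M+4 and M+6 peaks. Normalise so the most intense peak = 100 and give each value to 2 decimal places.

Expanding (0.19194 + 0.80806)^3:
P(M) = 0.19194^3 = 0.007071
P(M+2) = 3 × 0.19194^2 × 0.80806^1 = 0.089309
P(M+4) = 3 × 0.19194^1 × 0.80806^2 = 0.375988
P(M+6) = 0.80806^3 = 0.527632
The M+6 peak is largest (0.527632); scaling to 100 gives 1.34 : 16.93 : 71.26 : 100.00.

1.34 : 16.93 : 71.26 : 100.00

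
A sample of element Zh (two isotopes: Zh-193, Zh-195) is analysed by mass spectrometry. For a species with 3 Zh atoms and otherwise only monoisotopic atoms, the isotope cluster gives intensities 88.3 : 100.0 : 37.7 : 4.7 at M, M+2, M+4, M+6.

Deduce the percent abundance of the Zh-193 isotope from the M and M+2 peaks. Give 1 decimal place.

Write p for the Zh-193 fraction. I(M+2)/I(M) = [C(3,1)·p^2·(1−p)] / p^3 = 3·(1−p)/p = 100.0/88.3 = 1.1325
(1−p)/p = 1.1325/3 = 0.3775  ⇒  p = 1/(1 + 0.3775) = 0.7260
Zh-193: 72.6%, Zh-195: 27.4%.

72.6%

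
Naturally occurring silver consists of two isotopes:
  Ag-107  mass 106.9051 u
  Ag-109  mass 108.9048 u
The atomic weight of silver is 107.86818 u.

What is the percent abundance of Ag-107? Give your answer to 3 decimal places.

With x = fraction of Ag-107 (so Ag-109 is 1 − x):
106.9051·x + 108.9048·(1 − x) = 107.86818
(106.9051 − 108.9048)·x = 107.86818 − 108.9048
x = -1.03662 / -1.9997 = 0.51839 → 51.839% Ag-107, 48.161% Ag-109.

51.839%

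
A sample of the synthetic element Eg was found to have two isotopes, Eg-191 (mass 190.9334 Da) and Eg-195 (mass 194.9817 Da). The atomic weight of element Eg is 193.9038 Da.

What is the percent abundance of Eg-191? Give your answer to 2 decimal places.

With x = fraction of Eg-191 (so Eg-195 is 1 − x):
190.9334·x + 194.9817·(1 − x) = 193.9038
(190.9334 − 194.9817)·x = 193.9038 − 194.9817
x = -1.0779 / -4.0483 = 0.26626 → 26.63% Eg-191, 73.37% Eg-195.

26.63%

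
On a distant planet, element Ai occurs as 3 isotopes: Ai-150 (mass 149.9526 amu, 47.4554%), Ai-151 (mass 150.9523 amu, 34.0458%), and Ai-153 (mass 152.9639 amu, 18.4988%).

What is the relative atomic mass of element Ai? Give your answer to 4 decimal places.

150.8500 amu

Weight each isotope mass by its fractional abundance: 0.474554 × 149.9526 + 0.340458 × 150.9523 + 0.184988 × 152.9639
= 71.16061 + 51.39292 + 28.29649 = 150.85002 amu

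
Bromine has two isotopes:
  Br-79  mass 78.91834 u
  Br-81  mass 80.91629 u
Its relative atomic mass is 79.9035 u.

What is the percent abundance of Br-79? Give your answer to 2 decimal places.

50.69%

Let x be the fractional abundance of Br-79; then Br-81 has abundance 1 − x.
78.91834·x + 80.91629·(1 − x) = 79.9035
(78.91834 − 80.91629)·x = 79.9035 − 80.91629
x = -1.01279 / -1.99795 = 0.50691 → 50.69% Br-79, 49.31% Br-81.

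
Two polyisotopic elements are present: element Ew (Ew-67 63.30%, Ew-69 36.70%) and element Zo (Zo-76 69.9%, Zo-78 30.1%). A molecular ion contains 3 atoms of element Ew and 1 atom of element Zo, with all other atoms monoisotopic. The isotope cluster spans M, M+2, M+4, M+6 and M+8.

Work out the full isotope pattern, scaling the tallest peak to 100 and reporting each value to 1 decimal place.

Element Ew pattern (n=3): 0.25363614 : 0.44115859 : 0.25577441 : 0.04943086
Element Zo pattern (n=1): 0.6990 : 0.3010
Convolve the two distributions (both contribute in 2-u steps):
  M: 0.25363614×0.6990 = 0.177292
  M+2: 0.25363614×0.3010 + 0.44115859×0.6990 = 0.384714
  M+4: 0.44115859×0.3010 + 0.25577441×0.6990 = 0.311575
  M+6: 0.25577441×0.3010 + 0.04943086×0.6990 = 0.111540
  M+8: 0.04943086×0.3010 = 0.014879
Scale to base peak (0.384714) = 100: 46.1 : 100.0 : 81.0 : 29.0 : 3.9

46.1 : 100.0 : 81.0 : 29.0 : 3.9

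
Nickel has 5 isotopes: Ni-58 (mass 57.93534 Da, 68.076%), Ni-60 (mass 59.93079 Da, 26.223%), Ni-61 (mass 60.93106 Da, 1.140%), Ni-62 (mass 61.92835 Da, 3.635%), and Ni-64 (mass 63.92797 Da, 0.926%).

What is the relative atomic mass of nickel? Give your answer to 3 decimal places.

58.693 Da

Ar = Σ fᵢ·mᵢ = 0.68076 × 57.93534 + 0.26223 × 59.93079 + 0.01140 × 60.93106 + 0.03635 × 61.92835 + 0.00926 × 63.92797
= 39.440062 + 15.715651 + 0.694614 + 2.251096 + 0.591973 = 58.693396 Da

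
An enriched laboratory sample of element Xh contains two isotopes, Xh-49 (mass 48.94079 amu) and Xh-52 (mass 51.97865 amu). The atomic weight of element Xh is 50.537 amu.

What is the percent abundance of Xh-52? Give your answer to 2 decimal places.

With x = fraction of Xh-49 (so Xh-52 is 1 − x):
48.94079·x + 51.97865·(1 − x) = 50.537
(48.94079 − 51.97865)·x = 50.537 − 51.97865
x = -1.44165 / -3.03786 = 0.47456 → 47.46% Xh-49, 52.54% Xh-52.

52.54%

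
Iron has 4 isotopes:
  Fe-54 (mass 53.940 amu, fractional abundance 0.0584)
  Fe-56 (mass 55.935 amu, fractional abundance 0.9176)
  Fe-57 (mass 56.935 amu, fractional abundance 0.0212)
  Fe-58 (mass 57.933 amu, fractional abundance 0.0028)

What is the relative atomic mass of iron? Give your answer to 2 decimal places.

The abundance-weighted mean is 0.0584 × 53.940 + 0.9176 × 55.935 + 0.0212 × 56.935 + 0.0028 × 57.933
= 3.1501 + 51.3260 + 1.2070 + 0.1622 = 55.8453 amu

55.85 amu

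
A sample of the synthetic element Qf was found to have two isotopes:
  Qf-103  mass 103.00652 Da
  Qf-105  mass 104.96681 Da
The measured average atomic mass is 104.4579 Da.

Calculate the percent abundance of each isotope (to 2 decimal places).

Qf-103: 25.96%, Qf-105: 74.04%

Writing the weighted mean with unknown fraction x of Qf-103:
103.00652·x + 104.96681·(1 − x) = 104.4579
(103.00652 − 104.96681)·x = 104.4579 − 104.96681
x = -0.50891 / -1.96029 = 0.25961 → 25.96% Qf-103, 74.04% Qf-105.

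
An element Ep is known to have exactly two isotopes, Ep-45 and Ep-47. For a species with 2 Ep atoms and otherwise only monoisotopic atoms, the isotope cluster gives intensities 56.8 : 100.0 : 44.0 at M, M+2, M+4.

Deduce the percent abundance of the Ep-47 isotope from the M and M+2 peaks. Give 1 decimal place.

46.8%

Let p = fractional abundance of Ep-45. I(M+2)/I(M) = [C(2,1)·p^1·(1−p)] / p^2 = 2·(1−p)/p = 100.0/56.8 = 1.7606
(1−p)/p = 1.7606/2 = 0.8803  ⇒  p = 1/(1 + 0.8803) = 0.5318
Ep-45: 53.2%, Ep-47: 46.8%.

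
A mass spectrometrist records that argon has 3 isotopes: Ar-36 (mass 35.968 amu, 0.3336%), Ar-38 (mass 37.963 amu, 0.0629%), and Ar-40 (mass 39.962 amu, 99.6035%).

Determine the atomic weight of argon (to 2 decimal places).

39.95 amu

The abundance-weighted mean is 0.003336 × 35.968 + 0.000629 × 37.963 + 0.996035 × 39.962
= 0.1200 + 0.0239 + 39.8036 = 39.9475 amu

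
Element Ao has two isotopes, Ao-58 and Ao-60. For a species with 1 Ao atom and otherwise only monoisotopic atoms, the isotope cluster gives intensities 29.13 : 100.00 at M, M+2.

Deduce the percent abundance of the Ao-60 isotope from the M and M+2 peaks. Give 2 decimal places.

If p is the fraction of Ao that is Ao-58, then I(M+2)/I(M) = [C(1,1)·p^0·(1−p)] / p^1 = 1·(1−p)/p = 100.00/29.13 = 3.4329
(1−p)/p = 3.4329/1 = 3.4329  ⇒  p = 1/(1 + 3.4329) = 0.2256
Ao-58: 22.56%, Ao-60: 77.44%.

77.44%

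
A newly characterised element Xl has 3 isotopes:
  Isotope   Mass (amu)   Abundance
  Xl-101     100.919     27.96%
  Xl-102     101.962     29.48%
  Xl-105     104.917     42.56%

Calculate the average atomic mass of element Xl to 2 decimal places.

Ar = Σ fᵢ·mᵢ = 0.2796 × 100.919 + 0.2948 × 101.962 + 0.4256 × 104.917
= 28.2170 + 30.0584 + 44.6527 = 102.9281 amu

102.93 amu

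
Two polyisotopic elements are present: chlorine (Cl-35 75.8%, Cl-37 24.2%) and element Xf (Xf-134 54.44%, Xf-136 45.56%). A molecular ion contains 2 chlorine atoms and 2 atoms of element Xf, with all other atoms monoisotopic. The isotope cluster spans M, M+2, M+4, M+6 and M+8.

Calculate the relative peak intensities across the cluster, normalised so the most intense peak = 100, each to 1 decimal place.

43.2 : 100.0 : 80.9 : 26.7 : 3.1

Chlorine pattern (n=2): 0.574564 : 0.366872 : 0.058564
Element Xf pattern (n=2): 0.29637136 : 0.49605728 : 0.20757136
Convolve the two distributions (both contribute in 2-u steps):
  M: 0.574564×0.29637136 = 0.170284
  M+2: 0.574564×0.49605728 + 0.366872×0.29637136 = 0.393747
  M+4: 0.574564×0.20757136 + 0.366872×0.49605728 + 0.058564×0.29637136 = 0.318609
  M+6: 0.366872×0.20757136 + 0.058564×0.49605728 = 0.105203
  M+8: 0.058564×0.20757136 = 0.012156
Scale to base peak (0.393747) = 100: 43.2 : 100.0 : 80.9 : 26.7 : 3.1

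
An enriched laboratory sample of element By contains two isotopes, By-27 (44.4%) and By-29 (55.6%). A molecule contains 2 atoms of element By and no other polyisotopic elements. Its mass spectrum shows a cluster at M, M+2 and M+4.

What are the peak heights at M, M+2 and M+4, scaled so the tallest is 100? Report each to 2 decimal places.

The 2 By atoms are independent, so intensities follow the terms of (0.444 + 0.556)^2.
P(M) = 0.444^2 = 0.197136
P(M+2) = 2 × 0.444^1 × 0.556^1 = 0.493728
P(M+4) = 0.556^2 = 0.309136
The M+2 peak is largest (0.493728); scaling to 100 gives 39.93 : 100.00 : 62.61.

39.93 : 100.00 : 62.61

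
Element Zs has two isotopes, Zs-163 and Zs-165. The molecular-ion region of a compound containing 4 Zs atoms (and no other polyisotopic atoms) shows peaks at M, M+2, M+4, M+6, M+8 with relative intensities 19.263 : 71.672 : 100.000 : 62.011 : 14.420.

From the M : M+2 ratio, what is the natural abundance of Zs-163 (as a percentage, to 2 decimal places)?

51.81%

Write p for the Zs-163 fraction. I(M+2)/I(M) = [C(4,1)·p^3·(1−p)] / p^4 = 4·(1−p)/p = 71.672/19.263 = 3.7207
(1−p)/p = 3.7207/4 = 0.9302  ⇒  p = 1/(1 + 0.9302) = 0.5181
Zs-163: 51.81%, Zs-165: 48.19%.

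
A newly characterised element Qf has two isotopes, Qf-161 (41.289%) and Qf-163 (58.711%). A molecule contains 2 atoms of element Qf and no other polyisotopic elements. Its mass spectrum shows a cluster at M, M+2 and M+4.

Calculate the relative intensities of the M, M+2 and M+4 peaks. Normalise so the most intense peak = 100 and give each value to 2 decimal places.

The 2 Qf atoms are independent, so intensities follow the terms of (0.41289 + 0.58711)^2.
P(M) = 0.41289^2 = 0.170478
P(M+2) = 2 × 0.41289^1 × 0.58711^1 = 0.484824
P(M+4) = 0.58711^2 = 0.344698
The M+2 peak is largest (0.484824); scaling to 100 gives 35.16 : 100.00 : 71.10.

35.16 : 100.00 : 71.10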